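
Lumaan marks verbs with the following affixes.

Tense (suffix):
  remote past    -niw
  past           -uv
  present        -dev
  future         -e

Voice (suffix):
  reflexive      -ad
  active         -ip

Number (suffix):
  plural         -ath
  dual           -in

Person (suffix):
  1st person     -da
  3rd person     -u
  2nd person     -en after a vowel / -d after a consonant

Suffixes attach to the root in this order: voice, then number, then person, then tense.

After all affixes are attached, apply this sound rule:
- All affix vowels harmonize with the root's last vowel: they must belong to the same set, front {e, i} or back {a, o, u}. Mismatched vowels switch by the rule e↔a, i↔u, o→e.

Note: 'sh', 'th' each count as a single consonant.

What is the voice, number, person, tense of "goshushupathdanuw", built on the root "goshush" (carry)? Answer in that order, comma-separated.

active, plural, 1st person, remote past

Segment: goshush-ip-ath-da-niw.
voice: -ip → active.
number: -ath → plural.
person: -da → 1st person.
tense: -niw → remote past.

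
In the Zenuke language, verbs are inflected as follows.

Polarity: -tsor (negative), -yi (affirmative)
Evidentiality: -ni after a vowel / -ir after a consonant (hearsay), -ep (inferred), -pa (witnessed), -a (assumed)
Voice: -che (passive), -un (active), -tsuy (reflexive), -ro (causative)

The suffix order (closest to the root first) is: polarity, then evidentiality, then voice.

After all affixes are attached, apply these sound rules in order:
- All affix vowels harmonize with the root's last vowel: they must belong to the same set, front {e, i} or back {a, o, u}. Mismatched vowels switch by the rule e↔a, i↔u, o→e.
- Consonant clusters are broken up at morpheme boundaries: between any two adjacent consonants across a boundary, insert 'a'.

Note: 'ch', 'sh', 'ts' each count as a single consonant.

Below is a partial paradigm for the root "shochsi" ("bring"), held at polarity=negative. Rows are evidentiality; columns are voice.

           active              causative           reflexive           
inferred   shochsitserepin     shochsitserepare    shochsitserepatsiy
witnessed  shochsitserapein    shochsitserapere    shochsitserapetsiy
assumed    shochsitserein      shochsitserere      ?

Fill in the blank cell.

shochsitseretsiy

Attach polarity negative -tsor → shochsitsor.
Attach evidentiality assumed -a → shochsitsora.
Attach voice reflexive -tsuy → shochsitsoratsuy.
Apply vowel harmony: shochsitsoratsuy → shochsitseretsiy.
Epenthesis: no change.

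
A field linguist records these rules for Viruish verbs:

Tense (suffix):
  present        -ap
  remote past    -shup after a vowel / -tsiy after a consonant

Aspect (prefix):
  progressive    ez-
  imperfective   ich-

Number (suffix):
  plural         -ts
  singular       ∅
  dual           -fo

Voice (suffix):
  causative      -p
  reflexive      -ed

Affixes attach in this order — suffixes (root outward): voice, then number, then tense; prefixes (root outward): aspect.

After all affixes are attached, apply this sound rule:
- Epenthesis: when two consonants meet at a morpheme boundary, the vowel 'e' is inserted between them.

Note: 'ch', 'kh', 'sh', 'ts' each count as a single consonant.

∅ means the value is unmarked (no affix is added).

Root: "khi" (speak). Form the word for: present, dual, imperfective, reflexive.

ichekhiedefoap

Attach aspect imperfective ich- → ichkhi.
Attach voice reflexive -ed → ichkhied.
Attach number dual -fo → ichkhiedfo.
Attach tense present -ap → ichkhiedfoap.
Apply epenthesis: ichkhiedfoap → ichekhiedefoap.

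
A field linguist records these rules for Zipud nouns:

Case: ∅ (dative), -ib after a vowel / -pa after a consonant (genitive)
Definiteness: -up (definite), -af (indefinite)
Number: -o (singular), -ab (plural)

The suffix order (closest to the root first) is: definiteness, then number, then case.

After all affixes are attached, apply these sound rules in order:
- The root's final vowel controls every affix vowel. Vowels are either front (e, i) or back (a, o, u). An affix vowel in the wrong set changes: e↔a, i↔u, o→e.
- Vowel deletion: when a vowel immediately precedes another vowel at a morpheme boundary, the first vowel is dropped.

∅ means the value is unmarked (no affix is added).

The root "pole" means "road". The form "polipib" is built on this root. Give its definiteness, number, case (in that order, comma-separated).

Segment: pole-up-o-ib.
definiteness: -up → definite.
number: -o → singular.
case: -ib/pa → genitive.

definite, singular, genitive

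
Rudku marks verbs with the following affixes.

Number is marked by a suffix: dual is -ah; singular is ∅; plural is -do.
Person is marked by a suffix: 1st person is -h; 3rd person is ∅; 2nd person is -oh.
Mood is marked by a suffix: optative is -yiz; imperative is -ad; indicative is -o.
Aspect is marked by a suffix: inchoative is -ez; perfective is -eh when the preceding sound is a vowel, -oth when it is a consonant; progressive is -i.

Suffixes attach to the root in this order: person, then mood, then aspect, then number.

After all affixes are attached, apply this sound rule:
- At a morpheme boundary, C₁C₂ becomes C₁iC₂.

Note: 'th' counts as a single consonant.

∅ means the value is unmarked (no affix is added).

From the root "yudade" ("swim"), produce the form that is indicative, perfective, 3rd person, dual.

person = 3rd person: zero marking, form stays yudade.
Attach mood indicative -o → yudadeo.
Attach aspect perfective -eh (after vowel 'o') → yudadeoeh.
Attach number dual -ah → yudadeoehah.
Epenthesis: no change.

yudadeoehah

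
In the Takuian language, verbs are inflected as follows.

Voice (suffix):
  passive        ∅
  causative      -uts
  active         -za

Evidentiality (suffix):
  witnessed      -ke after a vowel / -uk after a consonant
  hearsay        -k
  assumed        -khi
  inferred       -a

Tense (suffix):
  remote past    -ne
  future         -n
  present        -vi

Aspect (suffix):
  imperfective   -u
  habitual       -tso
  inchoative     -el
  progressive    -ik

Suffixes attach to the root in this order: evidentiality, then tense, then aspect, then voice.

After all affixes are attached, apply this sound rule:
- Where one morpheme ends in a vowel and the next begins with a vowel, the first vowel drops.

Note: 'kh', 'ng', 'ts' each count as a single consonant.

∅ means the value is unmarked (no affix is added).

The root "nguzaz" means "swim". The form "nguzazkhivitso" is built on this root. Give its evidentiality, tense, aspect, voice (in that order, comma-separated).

Segment: nguzaz-khi-vi-tso.
evidentiality: -khi → assumed.
tense: -vi → present.
aspect: -tso → habitual.
voice: ∅ → passive.

assumed, present, habitual, passive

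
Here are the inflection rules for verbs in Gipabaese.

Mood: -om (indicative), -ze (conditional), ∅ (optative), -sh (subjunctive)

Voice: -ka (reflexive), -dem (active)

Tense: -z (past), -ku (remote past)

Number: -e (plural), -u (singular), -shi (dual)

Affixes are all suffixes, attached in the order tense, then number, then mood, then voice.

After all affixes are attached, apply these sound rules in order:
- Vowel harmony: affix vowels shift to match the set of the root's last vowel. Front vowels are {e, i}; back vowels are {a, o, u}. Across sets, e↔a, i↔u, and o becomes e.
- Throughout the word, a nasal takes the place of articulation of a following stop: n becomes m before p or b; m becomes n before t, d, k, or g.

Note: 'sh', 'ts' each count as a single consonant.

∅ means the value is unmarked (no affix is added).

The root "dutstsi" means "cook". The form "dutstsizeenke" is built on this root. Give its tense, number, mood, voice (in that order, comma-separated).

Segment: dutstsi-z-e-om-ka.
tense: -z → past.
number: -e → plural.
mood: -om → indicative.
voice: -ka → reflexive.

past, plural, indicative, reflexive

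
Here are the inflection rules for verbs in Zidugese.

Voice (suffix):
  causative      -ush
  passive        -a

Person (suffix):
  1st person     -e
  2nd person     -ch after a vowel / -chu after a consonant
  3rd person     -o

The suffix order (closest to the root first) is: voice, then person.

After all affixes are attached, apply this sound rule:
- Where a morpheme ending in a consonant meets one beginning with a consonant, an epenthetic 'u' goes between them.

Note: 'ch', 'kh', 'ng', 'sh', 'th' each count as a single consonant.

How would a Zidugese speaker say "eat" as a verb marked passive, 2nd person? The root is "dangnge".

dangngeach

Attach voice passive -a → dangngea.
Attach person 2nd person -ch (after vowel 'a') → dangngeach.
Epenthesis: no change.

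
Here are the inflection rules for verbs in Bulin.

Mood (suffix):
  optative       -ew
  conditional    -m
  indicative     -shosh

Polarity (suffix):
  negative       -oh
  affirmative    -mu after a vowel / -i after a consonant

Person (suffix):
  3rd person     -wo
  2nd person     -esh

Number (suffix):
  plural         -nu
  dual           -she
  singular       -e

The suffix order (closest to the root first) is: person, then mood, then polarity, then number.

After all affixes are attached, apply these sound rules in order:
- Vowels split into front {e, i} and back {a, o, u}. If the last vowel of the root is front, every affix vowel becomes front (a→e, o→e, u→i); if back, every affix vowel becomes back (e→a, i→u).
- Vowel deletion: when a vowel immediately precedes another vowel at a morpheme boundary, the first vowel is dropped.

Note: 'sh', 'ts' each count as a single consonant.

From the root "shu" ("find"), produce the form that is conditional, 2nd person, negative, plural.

shashmohnu

Attach person 2nd person -esh → shuesh.
Attach mood conditional -m → shueshm.
Attach polarity negative -oh → shueshmoh.
Attach number plural -nu → shueshmohnu.
Apply vowel harmony: shueshmohnu → shuashmohnu.
Apply vowel deletion: shuashmohnu → shashmohnu.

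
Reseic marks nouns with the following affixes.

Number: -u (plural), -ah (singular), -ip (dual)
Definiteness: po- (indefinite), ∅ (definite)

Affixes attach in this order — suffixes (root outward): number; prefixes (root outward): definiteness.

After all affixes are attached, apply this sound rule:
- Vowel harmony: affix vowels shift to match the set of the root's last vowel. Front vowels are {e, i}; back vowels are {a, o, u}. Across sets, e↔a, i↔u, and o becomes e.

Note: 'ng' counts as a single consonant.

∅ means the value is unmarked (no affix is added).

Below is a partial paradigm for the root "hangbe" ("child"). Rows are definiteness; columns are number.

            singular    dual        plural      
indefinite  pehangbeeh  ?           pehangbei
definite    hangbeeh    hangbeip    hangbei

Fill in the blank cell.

pehangbeip

Attach definiteness indefinite po- → pohangbe.
Attach number dual -ip → pohangbeip.
Apply vowel harmony: pohangbeip → pehangbeip.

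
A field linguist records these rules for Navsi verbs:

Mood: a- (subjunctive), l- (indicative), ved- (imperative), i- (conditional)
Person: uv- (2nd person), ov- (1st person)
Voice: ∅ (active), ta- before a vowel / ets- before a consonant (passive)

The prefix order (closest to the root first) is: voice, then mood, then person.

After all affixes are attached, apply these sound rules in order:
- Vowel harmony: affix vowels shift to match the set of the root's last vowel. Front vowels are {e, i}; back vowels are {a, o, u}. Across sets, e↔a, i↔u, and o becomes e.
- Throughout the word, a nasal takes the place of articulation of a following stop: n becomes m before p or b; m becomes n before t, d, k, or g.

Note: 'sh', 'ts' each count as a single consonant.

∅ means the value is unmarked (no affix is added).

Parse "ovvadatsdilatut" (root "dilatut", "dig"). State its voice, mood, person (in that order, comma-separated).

Segment: ov-ved-ets-dilatut.
voice: ta/ets- → passive.
mood: ved- → imperative.
person: ov- → 1st person.

passive, imperative, 1st person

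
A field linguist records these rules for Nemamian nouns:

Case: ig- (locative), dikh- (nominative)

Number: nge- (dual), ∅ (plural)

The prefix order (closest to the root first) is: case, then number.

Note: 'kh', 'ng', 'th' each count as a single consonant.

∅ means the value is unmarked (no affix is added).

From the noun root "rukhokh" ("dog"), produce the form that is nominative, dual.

Attach case nominative dikh- → dikhrukhokh.
Attach number dual nge- → ngedikhrukhokh.

ngedikhrukhokh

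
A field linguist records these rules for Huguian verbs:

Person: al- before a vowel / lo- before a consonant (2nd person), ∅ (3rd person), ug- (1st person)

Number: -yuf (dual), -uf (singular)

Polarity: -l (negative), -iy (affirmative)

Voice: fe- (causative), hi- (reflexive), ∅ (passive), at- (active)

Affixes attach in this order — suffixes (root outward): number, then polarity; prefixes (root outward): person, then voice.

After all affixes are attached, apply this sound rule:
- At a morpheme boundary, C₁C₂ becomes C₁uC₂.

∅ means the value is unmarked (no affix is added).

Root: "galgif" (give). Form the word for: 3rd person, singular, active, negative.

Attach number singular -uf → galgifuf.
person = 3rd person: zero marking, form stays galgifuf.
Attach polarity negative -l → galgifufl.
Attach voice active at- → atgalgifufl.
Apply epenthesis: atgalgifufl → atugalgifuful.

atugalgifuful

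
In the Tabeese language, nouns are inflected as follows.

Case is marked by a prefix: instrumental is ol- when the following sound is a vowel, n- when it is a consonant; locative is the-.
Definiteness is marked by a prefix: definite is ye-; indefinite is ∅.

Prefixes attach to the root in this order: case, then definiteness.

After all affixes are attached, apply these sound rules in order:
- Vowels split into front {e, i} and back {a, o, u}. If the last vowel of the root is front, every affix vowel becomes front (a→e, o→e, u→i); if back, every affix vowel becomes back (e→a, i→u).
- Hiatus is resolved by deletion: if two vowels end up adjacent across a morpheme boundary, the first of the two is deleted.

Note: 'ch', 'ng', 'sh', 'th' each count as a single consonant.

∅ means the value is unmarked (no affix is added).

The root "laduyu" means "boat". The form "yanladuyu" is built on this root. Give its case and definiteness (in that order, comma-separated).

instrumental, definite

Segment: ye-n-laduyu.
case: ol/n- → instrumental.
definiteness: ye- → definite.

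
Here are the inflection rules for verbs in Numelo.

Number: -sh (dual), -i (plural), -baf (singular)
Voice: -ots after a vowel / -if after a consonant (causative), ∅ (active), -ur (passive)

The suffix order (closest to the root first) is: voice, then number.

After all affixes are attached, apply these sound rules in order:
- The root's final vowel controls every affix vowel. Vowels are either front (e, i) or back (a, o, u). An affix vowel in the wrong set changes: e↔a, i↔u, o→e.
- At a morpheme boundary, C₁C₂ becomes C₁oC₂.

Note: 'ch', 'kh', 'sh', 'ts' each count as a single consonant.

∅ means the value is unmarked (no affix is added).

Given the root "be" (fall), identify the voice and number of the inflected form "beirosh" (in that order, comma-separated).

passive, dual

Segment: be-ur-sh.
voice: -ur → passive.
number: -sh → dual.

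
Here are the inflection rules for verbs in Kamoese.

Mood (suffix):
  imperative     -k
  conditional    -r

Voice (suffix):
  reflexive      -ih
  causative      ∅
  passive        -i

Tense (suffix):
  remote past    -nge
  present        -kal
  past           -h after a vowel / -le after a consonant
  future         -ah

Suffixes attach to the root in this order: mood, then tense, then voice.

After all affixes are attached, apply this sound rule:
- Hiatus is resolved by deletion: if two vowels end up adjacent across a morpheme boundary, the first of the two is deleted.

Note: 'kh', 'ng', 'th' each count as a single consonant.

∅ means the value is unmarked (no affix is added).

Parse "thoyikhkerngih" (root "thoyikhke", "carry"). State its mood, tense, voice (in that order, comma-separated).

Segment: thoyikhke-r-nge-ih.
mood: -r → conditional.
tense: -nge → remote past.
voice: -ih → reflexive.

conditional, remote past, reflexive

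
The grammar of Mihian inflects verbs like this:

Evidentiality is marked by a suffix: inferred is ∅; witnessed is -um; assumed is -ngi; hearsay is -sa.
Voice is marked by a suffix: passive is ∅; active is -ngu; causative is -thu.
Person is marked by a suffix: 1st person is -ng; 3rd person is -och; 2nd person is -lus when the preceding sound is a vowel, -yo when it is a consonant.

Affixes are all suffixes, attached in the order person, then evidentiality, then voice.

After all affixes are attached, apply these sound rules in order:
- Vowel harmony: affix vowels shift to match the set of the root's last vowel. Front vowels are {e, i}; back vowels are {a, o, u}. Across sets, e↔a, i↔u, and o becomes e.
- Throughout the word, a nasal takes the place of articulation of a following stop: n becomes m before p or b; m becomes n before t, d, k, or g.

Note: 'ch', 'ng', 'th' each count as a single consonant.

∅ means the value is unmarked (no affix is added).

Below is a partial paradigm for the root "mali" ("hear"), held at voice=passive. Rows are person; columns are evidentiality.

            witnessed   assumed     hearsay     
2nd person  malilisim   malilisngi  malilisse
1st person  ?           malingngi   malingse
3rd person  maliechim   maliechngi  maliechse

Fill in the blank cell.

Attach person 1st person -ng → maling.
Attach evidentiality witnessed -um → malingum.
voice = passive: zero marking, form stays malingum.
Apply vowel harmony: malingum → malingim.
Nasal assimilation: no change.

malingim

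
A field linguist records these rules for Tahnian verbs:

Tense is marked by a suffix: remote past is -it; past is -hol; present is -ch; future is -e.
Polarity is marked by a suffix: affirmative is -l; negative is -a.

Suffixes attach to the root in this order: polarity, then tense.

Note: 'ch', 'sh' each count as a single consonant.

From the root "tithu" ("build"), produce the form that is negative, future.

Attach polarity negative -a → tithua.
Attach tense future -e → tithuae.

tithuae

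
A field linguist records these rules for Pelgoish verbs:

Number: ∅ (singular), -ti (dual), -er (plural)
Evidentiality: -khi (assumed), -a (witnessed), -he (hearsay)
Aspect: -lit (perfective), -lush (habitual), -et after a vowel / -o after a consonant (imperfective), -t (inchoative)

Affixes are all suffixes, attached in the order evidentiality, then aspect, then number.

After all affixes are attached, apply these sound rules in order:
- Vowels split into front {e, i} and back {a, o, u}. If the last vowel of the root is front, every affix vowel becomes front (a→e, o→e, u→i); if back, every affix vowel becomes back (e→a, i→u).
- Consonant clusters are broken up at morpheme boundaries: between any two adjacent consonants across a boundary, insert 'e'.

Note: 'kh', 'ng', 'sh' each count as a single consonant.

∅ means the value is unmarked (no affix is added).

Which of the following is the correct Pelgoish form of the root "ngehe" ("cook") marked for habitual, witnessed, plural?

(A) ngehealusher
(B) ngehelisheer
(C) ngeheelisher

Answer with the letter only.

C

Attach evidentiality witnessed -a → ngehea.
Attach aspect habitual -lush → ngehealush.
Attach number plural -er → ngehealusher.
Apply vowel harmony: ngehealusher → ngeheelisher.
Epenthesis: no change.
So the correct form is ngeheelisher, option (C).
(A) ngehealusher is wrong: it fails to apply the sound rule(s).
(B) ngehelisheer is wrong: it has the affixes in the wrong order.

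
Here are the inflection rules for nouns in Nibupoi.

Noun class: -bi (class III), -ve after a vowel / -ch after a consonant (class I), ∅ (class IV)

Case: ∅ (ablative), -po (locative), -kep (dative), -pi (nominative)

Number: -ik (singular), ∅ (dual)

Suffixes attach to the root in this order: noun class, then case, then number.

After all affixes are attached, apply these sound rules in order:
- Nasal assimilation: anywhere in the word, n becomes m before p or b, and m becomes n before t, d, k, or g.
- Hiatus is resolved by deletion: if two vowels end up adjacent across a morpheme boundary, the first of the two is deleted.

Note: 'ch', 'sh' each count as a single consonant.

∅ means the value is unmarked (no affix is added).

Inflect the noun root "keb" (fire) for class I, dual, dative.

kebchkep

Attach noun class class I -ch (after consonant 'b') → kebch.
Attach case dative -kep → kebchkep.
number = dual: zero marking, form stays kebchkep.
Nasal assimilation: no change.
Vowel deletion: no change.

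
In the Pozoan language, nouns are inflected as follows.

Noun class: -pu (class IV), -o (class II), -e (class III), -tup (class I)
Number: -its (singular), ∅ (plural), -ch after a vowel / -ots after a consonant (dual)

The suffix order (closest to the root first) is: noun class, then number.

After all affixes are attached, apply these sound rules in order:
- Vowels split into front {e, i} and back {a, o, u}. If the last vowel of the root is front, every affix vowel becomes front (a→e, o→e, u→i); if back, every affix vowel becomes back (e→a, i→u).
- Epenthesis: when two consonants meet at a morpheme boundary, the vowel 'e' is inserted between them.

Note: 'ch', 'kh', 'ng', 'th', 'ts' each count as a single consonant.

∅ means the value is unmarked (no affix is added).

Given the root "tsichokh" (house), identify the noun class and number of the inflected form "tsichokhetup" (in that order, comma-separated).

Segment: tsichokh-tup.
noun class: -tup → class I.
number: ∅ → plural.

class I, plural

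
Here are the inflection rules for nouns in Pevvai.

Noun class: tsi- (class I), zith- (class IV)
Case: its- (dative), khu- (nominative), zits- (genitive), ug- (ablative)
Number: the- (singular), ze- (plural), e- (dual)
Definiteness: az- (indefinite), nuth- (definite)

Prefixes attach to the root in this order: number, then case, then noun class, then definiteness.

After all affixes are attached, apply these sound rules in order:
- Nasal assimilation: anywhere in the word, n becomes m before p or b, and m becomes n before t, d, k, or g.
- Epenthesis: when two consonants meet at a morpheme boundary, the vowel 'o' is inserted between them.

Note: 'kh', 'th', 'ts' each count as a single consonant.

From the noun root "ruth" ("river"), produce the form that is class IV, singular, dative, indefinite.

Attach number singular the- → theruth.
Attach case dative its- → itstheruth.
Attach noun class class IV zith- → zithitstheruth.
Attach definiteness indefinite az- → azzithitstheruth.
Nasal assimilation: no change.
Apply epenthesis: azzithitstheruth → azozithitsotheruth.

azozithitsotheruth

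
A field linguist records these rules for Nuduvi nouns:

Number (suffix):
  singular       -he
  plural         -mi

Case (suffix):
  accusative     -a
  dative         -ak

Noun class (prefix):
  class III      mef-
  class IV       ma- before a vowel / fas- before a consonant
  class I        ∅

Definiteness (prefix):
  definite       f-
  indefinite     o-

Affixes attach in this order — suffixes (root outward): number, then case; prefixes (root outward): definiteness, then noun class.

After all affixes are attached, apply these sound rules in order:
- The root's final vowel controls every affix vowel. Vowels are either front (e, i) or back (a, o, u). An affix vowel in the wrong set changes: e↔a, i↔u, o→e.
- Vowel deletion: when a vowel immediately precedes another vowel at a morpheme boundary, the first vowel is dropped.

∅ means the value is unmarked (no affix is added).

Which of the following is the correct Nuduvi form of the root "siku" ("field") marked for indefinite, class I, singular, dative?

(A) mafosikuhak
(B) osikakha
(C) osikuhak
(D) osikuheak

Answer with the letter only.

Attach number singular -he → sikuhe.
Attach definiteness indefinite o- → osikuhe.
Attach case dative -ak → osikuheak.
noun class = class I: zero marking, form stays osikuheak.
Apply vowel harmony: osikuheak → osikuhaak.
Apply vowel deletion: osikuhaak → osikuhak.
So the correct form is osikuhak, option (C).
(B) osikakha is wrong: it has the affixes in the wrong order.
(A) mafosikuhak is wrong: it uses class III instead of class I for noun class.
(D) osikuheak is wrong: it fails to apply the sound rule(s).

C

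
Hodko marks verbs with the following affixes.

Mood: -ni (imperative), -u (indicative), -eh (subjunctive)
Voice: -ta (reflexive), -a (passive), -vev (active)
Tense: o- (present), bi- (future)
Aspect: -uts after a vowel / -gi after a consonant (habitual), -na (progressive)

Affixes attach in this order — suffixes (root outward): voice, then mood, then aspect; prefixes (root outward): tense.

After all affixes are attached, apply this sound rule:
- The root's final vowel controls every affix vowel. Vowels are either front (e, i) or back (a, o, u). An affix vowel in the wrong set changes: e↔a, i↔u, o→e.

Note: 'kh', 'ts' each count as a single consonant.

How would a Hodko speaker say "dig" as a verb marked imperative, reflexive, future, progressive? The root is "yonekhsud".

buyonekhsudtanuna

Attach voice reflexive -ta → yonekhsudta.
Attach mood imperative -ni → yonekhsudtani.
Attach aspect progressive -na → yonekhsudtanina.
Attach tense future bi- → biyonekhsudtanina.
Apply vowel harmony: biyonekhsudtanina → buyonekhsudtanuna.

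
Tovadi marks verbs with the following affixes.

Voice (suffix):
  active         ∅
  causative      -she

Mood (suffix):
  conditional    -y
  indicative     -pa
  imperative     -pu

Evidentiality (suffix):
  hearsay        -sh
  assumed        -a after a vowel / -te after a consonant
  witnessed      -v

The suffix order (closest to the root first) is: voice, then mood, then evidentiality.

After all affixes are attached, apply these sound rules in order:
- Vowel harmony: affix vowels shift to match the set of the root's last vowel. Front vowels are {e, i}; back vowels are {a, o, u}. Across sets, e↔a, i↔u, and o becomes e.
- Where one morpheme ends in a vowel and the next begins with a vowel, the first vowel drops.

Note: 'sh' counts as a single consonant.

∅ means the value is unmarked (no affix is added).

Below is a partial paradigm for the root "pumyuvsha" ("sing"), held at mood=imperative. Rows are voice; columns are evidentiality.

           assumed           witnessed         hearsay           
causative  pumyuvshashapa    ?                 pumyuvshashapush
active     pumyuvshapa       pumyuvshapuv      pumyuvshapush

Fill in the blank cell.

Attach voice causative -she → pumyuvshashe.
Attach mood imperative -pu → pumyuvshashepu.
Attach evidentiality witnessed -v → pumyuvshashepuv.
Apply vowel harmony: pumyuvshashepuv → pumyuvshashapuv.
Vowel deletion: no change.

pumyuvshashapuv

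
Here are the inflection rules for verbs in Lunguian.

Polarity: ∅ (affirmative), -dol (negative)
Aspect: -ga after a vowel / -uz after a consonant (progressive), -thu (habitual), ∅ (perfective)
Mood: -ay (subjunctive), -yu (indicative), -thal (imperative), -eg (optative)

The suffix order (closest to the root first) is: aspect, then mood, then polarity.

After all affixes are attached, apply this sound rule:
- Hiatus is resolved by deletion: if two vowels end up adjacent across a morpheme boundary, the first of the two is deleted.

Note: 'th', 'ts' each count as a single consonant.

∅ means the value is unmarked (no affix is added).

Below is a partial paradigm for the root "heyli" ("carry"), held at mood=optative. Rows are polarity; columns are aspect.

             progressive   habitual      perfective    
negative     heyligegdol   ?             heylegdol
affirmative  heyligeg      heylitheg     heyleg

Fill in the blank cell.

Attach aspect habitual -thu → heylithu.
Attach mood optative -eg → heylithueg.
Attach polarity negative -dol → heylithuegdol.
Apply vowel deletion: heylithuegdol → heylithegdol.

heylithegdol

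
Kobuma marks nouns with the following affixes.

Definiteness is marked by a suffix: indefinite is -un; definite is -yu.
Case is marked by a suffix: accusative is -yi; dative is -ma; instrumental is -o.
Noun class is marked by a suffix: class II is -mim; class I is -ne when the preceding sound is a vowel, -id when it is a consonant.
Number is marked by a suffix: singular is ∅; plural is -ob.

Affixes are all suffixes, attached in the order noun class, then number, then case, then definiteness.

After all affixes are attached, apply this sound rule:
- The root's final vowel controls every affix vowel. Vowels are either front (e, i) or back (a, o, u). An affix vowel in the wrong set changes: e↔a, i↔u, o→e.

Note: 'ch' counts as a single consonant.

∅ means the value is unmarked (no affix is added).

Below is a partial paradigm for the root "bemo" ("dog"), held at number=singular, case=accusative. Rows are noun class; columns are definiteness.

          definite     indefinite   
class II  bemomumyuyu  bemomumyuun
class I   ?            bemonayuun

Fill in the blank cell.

bemonayuyu

Attach noun class class I -ne (after vowel 'o') → bemone.
number = singular: zero marking, form stays bemone.
Attach case accusative -yi → bemoneyi.
Attach definiteness definite -yu → bemoneyiyu.
Apply vowel harmony: bemoneyiyu → bemonayuyu.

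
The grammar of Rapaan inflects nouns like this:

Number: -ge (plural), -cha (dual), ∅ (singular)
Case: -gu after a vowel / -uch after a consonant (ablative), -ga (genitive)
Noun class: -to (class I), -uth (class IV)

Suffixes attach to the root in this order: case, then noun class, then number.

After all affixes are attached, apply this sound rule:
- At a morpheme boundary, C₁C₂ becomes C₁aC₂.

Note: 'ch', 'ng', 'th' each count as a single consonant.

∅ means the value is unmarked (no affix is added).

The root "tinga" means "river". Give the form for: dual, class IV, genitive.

Attach case genitive -ga → tingaga.
Attach noun class class IV -uth → tingagauth.
Attach number dual -cha → tingagauthcha.
Apply epenthesis: tingagauthcha → tingagauthacha.

tingagauthacha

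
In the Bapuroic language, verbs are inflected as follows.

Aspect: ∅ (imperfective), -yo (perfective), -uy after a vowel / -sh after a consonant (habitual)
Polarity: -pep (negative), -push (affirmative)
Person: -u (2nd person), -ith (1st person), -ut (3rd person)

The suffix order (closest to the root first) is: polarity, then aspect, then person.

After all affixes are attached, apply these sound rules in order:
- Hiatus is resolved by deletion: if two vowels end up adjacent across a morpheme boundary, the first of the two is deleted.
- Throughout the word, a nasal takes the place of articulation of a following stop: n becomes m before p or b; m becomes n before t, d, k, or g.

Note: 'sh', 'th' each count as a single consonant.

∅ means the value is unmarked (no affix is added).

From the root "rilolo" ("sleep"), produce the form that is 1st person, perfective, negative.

Attach polarity negative -pep → rilolopep.
Attach aspect perfective -yo → rilolopepyo.
Attach person 1st person -ith → rilolopepyoith.
Apply vowel deletion: rilolopepyoith → rilolopepyith.
Nasal assimilation: no change.

rilolopepyith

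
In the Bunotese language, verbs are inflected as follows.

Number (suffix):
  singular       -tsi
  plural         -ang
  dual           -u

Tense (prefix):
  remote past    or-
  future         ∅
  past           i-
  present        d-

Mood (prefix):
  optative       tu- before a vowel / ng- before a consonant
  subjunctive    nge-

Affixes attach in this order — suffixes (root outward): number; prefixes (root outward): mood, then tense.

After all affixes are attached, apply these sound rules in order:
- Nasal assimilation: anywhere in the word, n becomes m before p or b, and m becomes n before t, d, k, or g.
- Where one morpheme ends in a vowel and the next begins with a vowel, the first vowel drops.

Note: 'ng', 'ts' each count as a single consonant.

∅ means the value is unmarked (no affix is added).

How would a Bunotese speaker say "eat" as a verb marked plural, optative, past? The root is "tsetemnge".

ingtsetemngang

Attach mood optative ng- (before consonant 'ts') → ngtsetemnge.
Attach number plural -ang → ngtsetemngeang.
Attach tense past i- → ingtsetemngeang.
Nasal assimilation: no change.
Apply vowel deletion: ingtsetemngeang → ingtsetemngang.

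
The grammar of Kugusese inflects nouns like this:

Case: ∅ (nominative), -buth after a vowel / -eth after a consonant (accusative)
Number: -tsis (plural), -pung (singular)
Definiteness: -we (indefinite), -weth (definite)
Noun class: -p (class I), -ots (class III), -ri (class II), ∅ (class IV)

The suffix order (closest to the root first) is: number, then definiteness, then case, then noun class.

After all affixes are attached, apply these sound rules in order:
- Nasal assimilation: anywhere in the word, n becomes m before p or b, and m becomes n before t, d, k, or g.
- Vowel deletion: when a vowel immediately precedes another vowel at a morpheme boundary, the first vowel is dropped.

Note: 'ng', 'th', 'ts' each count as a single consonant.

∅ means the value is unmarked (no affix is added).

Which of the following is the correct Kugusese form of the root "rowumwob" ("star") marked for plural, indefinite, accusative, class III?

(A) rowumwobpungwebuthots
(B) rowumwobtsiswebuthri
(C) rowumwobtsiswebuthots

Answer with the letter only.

Attach number plural -tsis → rowumwobtsis.
Attach definiteness indefinite -we → rowumwobtsiswe.
Attach case accusative -buth (after vowel 'e') → rowumwobtsiswebuth.
Attach noun class class III -ots → rowumwobtsiswebuthots.
Nasal assimilation: no change.
Vowel deletion: no change.
So the correct form is rowumwobtsiswebuthots, option (C).
(B) rowumwobtsiswebuthri is wrong: it uses class II instead of class III for noun class.
(A) rowumwobpungwebuthots is wrong: it uses singular instead of plural for number.

C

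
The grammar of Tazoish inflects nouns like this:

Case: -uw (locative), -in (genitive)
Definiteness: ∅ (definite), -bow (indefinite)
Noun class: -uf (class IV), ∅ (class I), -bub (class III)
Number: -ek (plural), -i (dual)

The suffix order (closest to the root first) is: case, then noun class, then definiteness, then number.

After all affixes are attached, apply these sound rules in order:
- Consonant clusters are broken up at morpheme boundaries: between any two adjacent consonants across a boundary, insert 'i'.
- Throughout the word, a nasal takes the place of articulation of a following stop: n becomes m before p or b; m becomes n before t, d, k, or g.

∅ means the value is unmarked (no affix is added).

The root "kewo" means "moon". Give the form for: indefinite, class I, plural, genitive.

Attach case genitive -in → kewoin.
noun class = class I: zero marking, form stays kewoin.
Attach definiteness indefinite -bow → kewoinbow.
Attach number plural -ek → kewoinbowek.
Apply epenthesis: kewoinbowek → kewoinibowek.
Nasal assimilation: no change.

kewoinibowek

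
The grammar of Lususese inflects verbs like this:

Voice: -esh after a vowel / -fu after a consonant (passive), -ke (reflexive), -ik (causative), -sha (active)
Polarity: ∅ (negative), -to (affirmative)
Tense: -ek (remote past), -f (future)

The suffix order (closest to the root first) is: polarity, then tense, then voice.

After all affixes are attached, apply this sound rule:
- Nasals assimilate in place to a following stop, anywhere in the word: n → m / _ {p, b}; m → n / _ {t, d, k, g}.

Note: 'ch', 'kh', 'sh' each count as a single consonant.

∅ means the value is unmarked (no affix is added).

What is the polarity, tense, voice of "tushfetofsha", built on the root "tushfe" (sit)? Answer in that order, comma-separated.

affirmative, future, active

Segment: tushfe-to-f-sha.
polarity: -to → affirmative.
tense: -f → future.
voice: -sha → active.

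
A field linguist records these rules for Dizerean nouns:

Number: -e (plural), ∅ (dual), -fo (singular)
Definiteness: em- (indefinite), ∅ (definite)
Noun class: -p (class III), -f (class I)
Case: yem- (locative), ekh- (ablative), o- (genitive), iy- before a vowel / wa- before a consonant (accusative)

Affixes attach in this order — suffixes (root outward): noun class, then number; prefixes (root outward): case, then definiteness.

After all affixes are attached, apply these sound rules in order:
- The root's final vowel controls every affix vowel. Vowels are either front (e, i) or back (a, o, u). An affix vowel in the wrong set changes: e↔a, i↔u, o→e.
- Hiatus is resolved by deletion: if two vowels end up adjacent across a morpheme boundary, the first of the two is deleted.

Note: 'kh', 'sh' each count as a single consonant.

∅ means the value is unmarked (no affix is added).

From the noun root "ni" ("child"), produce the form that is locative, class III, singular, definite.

yemnipfe

Attach case locative yem- → yemni.
Attach noun class class III -p → yemnip.
Attach number singular -fo → yemnipfo.
definiteness = definite: zero marking, form stays yemnipfo.
Apply vowel harmony: yemnipfo → yemnipfe.
Vowel deletion: no change.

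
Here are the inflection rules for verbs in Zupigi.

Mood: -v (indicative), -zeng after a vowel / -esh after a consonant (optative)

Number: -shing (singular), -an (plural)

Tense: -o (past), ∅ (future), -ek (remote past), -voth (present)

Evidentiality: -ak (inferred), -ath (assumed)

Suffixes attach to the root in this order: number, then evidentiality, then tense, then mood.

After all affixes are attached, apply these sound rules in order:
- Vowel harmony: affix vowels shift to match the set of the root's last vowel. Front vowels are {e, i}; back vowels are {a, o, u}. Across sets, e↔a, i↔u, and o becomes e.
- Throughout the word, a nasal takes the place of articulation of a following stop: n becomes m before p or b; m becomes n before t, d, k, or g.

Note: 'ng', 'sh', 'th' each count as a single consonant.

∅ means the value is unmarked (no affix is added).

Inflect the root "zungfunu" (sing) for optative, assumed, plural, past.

Attach number plural -an → zungfunuan.
Attach evidentiality assumed -ath → zungfunuanath.
Attach tense past -o → zungfunuanatho.
Attach mood optative -zeng (after vowel 'o') → zungfunuanathozeng.
Apply vowel harmony: zungfunuanathozeng → zungfunuanathozang.
Nasal assimilation: no change.

zungfunuanathozang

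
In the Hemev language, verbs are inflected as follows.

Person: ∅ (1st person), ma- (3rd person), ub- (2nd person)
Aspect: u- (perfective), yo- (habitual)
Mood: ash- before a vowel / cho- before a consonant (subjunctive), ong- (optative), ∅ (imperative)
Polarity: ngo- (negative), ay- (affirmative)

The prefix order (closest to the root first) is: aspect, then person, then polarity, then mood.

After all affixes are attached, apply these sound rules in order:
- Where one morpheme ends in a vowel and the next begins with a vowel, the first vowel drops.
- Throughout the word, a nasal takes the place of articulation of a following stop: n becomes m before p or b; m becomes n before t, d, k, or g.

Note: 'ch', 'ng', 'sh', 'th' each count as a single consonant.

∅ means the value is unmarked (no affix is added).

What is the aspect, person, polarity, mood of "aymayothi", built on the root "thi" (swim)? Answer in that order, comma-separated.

habitual, 3rd person, affirmative, imperative

Segment: ay-ma-yo-thi.
aspect: yo- → habitual.
person: ma- → 3rd person.
polarity: ay- → affirmative.
mood: ∅ → imperative.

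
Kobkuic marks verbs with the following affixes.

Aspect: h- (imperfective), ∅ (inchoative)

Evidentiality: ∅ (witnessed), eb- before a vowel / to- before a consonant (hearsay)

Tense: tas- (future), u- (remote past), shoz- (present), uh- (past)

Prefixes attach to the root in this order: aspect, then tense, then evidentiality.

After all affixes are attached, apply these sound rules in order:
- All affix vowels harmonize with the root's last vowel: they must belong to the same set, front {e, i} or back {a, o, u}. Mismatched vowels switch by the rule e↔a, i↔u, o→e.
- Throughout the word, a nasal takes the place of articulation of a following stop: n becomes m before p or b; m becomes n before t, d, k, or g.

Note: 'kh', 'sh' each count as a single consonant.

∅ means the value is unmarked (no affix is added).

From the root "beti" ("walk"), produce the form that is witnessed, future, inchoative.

tesbeti

aspect = inchoative: zero marking, form stays beti.
Attach tense future tas- → tasbeti.
evidentiality = witnessed: zero marking, form stays tasbeti.
Apply vowel harmony: tasbeti → tesbeti.
Nasal assimilation: no change.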